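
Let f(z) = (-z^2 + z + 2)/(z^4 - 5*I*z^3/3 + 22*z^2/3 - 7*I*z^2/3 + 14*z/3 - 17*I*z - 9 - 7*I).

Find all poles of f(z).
The singularities of f are the zeros of the denominator. Factoring,
  z^4 - 5*I*z^3/3 + 22*z^2/3 - 7*I*z^2/3 + 14*z/3 - 17*I*z - 9 - 7*I = (z - I)*(z - 1 - 3*I)*(z + 1 - 2*I/3)*(z + 3*I)
so the candidates are z = I, z = 1 + 3*I, z = -1 + 2*I/3, z = -3*I.

Check the numerator P(z) = -z^2 + z + 2 at each one:
  P(I) = 3 + I ≠ 0, so z = I is a (simple) pole.
  P(1 + 3*I) = 11 - 3*I ≠ 0, so z = 1 + 3*I is a (simple) pole.
  P(-1 + 2*I/3) = 4/9 + 2*I ≠ 0, so z = -1 + 2*I/3 is a (simple) pole.
  P(-3*I) = 11 - 3*I ≠ 0, so z = -3*I is a (simple) pole.

Poles of f: {-1 + 2*I/3, -3*I, I, 1 + 3*I}

Final answer: {-1 + 2*I/3, -3*I, I, 1 + 3*I}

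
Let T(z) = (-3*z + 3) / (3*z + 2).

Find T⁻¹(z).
Set w = T(z) = (-3*z + 3) / (3*z + 2) and solve for z:
  w*(3*z + 2) = -3*z + 3
  2*w + z*(3*w + 3) - 3 = 0
  z*(3*w + 3) = 3 - 2*w
  z = (2*w - 3)/(-3*w - 3)
Renaming the variable, T⁻¹(z) = (2*z - 3)/(-3*z - 3) = (-2*z + 3)/(3*z + 3).
(Check: ad - bc = -15 ≠ 0, so T is invertible.)

Final answer: (-2*z + 3)/(3*z + 3)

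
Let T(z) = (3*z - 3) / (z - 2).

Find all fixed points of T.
{5/2 - sqrt(13)/2, sqrt(13)/2 + 5/2}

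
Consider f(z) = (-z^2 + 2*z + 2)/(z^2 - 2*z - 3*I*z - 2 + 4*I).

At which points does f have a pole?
The singularities of f are the zeros of the denominator. Factoring,
  z^2 - 2*z - 3*I*z - 2 + 4*I = (z - 2 - I)*(z - 2*I)
so the candidates are z = 2 + I, z = 2*I.

Check the numerator P(z) = -z^2 + 2*z + 2 at each one:
  P(2 + I) = 3 - 2*I ≠ 0, so z = 2 + I is a (simple) pole.
  P(2*I) = 6 + 4*I ≠ 0, so z = 2*I is a (simple) pole.

Poles of f: {2*I, 2 + I}

Final answer: {2*I, 2 + I}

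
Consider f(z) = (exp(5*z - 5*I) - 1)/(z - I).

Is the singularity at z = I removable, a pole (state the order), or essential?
Let u = z - I. The exponent is 5*z - 5*I = 5u, so
  f = (e^(5u) - 1)/u = ((5u) + (5u)^2/2 + (5u)^3/6 + ...)/u = 5 + (25/2)*u + (125/6)*u^2 + ...
The Laurent expansion about u = 0 has no negative powers; equivalently lim_{z→I} f(z) = 5 exists and is finite.
So the singularity is removable.

Final answer: removable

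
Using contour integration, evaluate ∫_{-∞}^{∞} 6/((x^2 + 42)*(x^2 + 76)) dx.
Let f(z) = 6/((z^2 + 42)*(z^2 + 76)). The denominator has no real zeros and deg Q - deg P = 4 ≥ 2, so the integral of f over the upper semicircle |z| = R tends to 0 as R → ∞. Closing the contour in the upper half-plane,
  ∫_{-∞}^{∞} f(x) dx = 2πi · Σ Res(f, z_k)  over the poles with Im z_k > 0.

Zeros of the denominator: z^2 + 76 = 0 gives z = ±2*sqrt(19)*I; z^2 + 42 = 0 gives z = ±sqrt(42)*I.
Upper half-plane: z = 2*sqrt(19)*I, z = sqrt(42)*I (simple).

Each pole is a simple zero of Q(z) = z^4 + 118*z^2 + 3192, so Res(f, z₀) = P(z₀)/Q'(z₀) with P(z) = 6, Q'(z) = 4*z^3 + 236*z:
  Res(f, 2*sqrt(19)*I) = (6)/(-136*sqrt(19)*I) = 3*sqrt(19)*I/1292
  Res(f, sqrt(42)*I) = (6)/(68*sqrt(42)*I) = -sqrt(42)*I/476

Sum of residues: I*(-19*sqrt(42) + 21*sqrt(19))/9044
∫_{-∞}^{∞} f(x) dx = 2πi · (I*(-19*sqrt(42) + 21*sqrt(19))/9044) = pi*(-21*sqrt(19) + 19*sqrt(42))/4522

Final answer: pi*(-21*sqrt(19) + 19*sqrt(42))/4522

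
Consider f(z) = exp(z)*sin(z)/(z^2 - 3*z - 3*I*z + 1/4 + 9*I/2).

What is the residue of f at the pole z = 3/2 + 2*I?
Write f(z) = P(z)/Q(z) with P(z) = exp(z)*sin(z) and Q(z) = z^2 - 3*z - 3*I*z + 1/4 + 9*I/2.
The denominator factors as Q(z) = (z - 3/2 - 2*I)*(z - 3/2 - I), so z = 3/2 + 2*I is a simple zero of Q and P is analytic there; z = 3/2 + 2*I is therefore a simple pole and
  Res(f, z₀) = P(z₀)/Q'(z₀).

Q'(z) = 2*z - 3 - 3*I, so Q'(3/2 + 2*I) = I.
P(3/2 + 2*I) = exp(3/2 + 2*I)*sin(3/2 + 2*I).

Res(f, 3/2 + 2*I) = (exp(3/2 + 2*I)*sin(3/2 + 2*I))/(I) = -I*exp(3/2 + 2*I)*sin(3/2 + 2*I)

Final answer: -I*exp(3/2 + 2*I)*sin(3/2 + 2*I)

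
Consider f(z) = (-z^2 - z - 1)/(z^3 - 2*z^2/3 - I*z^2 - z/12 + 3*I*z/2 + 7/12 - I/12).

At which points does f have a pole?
{-1/3 + I, I/2, 1 - I/2}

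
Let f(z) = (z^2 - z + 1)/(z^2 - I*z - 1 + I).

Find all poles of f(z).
The singularities of f are the zeros of the denominator. Factoring,
  z^2 - I*z - 1 + I = (z - 1)*(z + 1 - I)
so the candidates are z = 1, z = -1 + I.

Check the numerator P(z) = z^2 - z + 1 at each one:
  P(1) = 1 ≠ 0, so z = 1 is a (simple) pole.
  P(-1 + I) = 2 - 3*I ≠ 0, so z = -1 + I is a (simple) pole.

Poles of f: {-1 + I, 1}

Final answer: {-1 + I, 1}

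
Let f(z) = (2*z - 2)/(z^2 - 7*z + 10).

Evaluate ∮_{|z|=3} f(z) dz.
By the residue theorem, ∮_C f(z) dz = 2πi · (sum of the residues of f at the poles inside |z| = 3).

The denominator factors as (z - 5)*(z - 2), so the singularities of f are simple poles at z = 5, z = 2.
  |5|² = 25 > 9 = 3², so this pole is outside the contour.
  |2|² = 4 < 9 = 3², so this pole is inside the contour.

With P(z) = 2*z - 2 and Q(z) = z^2 - 7*z + 10, each pole is simple, so Res(f, z₀) = P(z₀)/Q'(z₀) with Q'(z) = 2*z - 7.
  Res(f, 2) = P(2)/Q'(2) = (2)/(-3) = -2/3

∮_C f(z) dz = 2πi · (-2/3) = -4*I*pi/3

Final answer: -4*I*pi/3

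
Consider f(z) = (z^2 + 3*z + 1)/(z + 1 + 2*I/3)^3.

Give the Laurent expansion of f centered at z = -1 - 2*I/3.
Put w = z - (-1 - 2*I/3), i.e. z = w - 1 - 2*I/3. The denominator is w^3, so it suffices to rewrite the numerator in powers of w.

P(z) = z^2 + 3*z + 1
P(w - 1 - 2*I/3) = -13/9 - 2*I/3 + (1 - 4*I/3)*w + w^2

Dividing each term by w^3:
  f = (-13/9 - 2*I/3)/w^3 + (1 - 4*I/3)/w^2 + 1/w

Substituting back w = z + 1 + 2*I/3:
  f(z) = (-13/9 - 2*I/3)/(z + 1 + 2*I/3)^3 + (1 - 4*I/3)/(z + 1 + 2*I/3)^2 + 1/(z + 1 + 2*I/3)

The series is finite because the numerator is a polynomial; the negative powers form the principal part, and the coefficient of 1/(z + 1 + 2*I/3) gives Res(f, -1 - 2*I/3) = 1.

Final answer: (-13/9 - 2*I/3)/(z + 1 + 2*I/3)^3 + (1 - 4*I/3)/(z + 1 + 2*I/3)^2 + 1/(z + 1 + 2*I/3)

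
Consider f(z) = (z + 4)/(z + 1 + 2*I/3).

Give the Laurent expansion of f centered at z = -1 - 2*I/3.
Put w = z - (-1 - 2*I/3), i.e. z = w - 1 - 2*I/3. The denominator is w, so it suffices to rewrite the numerator in powers of w.

P(z) = z + 4
P(w - 1 - 2*I/3) = 3 - 2*I/3 + w

Dividing each term by w:
  f = (3 - 2*I/3)/w + 1

Substituting back w = z + 1 + 2*I/3:
  f(z) = (3 - 2*I/3)/(z + 1 + 2*I/3) + 1

The series is finite because the numerator is a polynomial; the negative powers form the principal part, and the coefficient of 1/(z + 1 + 2*I/3) gives Res(f, -1 - 2*I/3) = 3 - 2*I/3.

Final answer: (3 - 2*I/3)/(z + 1 + 2*I/3) + 1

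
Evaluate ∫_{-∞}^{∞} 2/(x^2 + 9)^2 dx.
Let f(z) = 2/(z^2 + 9)^2. The denominator has no real zeros and deg Q - deg P = 4 ≥ 2, so the integral of f over the upper semicircle |z| = R tends to 0 as R → ∞. Closing the contour in the upper half-plane,
  ∫_{-∞}^{∞} f(x) dx = 2πi · Σ Res(f, z_k)  over the poles with Im z_k > 0.

Zeros of the denominator: z^2 + 9 = 0 gives z = ±3*I.
Upper half-plane: z = 3*I (a pole of order 2).

Write f(z) = g(z)/(z - 3*I)^2 with g(z) = 2/(z + 3*I)^2. For a double pole, Res(f, z₀) = g'(z₀):
  g'(z) = -4/(z + 3*I)^3
  Res(f, 3*I) = g'(3*I) = -I/54

∫_{-∞}^{∞} f(x) dx = 2πi · (-I/54) = pi/27

Final answer: pi/27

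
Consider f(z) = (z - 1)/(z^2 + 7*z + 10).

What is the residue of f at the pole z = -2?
Write f(z) = P(z)/Q(z) with P(z) = z - 1 and Q(z) = z^2 + 7*z + 10.
The denominator factors as Q(z) = (z + 5)*(z + 2), so z = -2 is a simple zero of Q and P is analytic there; z = -2 is therefore a simple pole and
  Res(f, z₀) = P(z₀)/Q'(z₀).

Q'(z) = 2*z + 7, so Q'(-2) = 3.
P(-2) = -3.

Res(f, -2) = (-3)/(3) = -1

Final answer: -1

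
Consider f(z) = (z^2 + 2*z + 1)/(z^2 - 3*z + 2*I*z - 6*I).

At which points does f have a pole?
{-2*I, 3}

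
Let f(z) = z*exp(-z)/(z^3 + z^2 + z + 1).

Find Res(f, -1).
-exp(1)/2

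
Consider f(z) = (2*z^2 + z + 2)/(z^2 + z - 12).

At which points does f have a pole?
The singularities of f are the zeros of the denominator. Factoring,
  z^2 + z - 12 = (z - 3)*(z + 4)
so the candidates are z = 3, z = -4.

Check the numerator P(z) = 2*z^2 + z + 2 at each one:
  P(3) = 23 ≠ 0, so z = 3 is a (simple) pole.
  P(-4) = 30 ≠ 0, so z = -4 is a (simple) pole.

Poles of f: {-4, 3}

Final answer: {-4, 3}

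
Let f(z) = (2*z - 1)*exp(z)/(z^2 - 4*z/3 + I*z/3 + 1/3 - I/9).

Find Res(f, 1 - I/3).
(8/5 - I/5)*exp(1 - I/3)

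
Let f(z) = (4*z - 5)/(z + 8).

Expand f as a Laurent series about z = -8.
-37/(z + 8) + 4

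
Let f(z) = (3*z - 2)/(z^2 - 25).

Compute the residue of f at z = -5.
17/10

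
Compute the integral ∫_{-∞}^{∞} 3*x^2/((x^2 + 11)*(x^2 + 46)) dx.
3*pi*(-sqrt(11) + sqrt(46))/35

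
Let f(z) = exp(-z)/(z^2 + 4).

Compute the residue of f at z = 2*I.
Write f(z) = P(z)/Q(z) with P(z) = exp(-z) and Q(z) = z^2 + 4.
The denominator factors as Q(z) = (z + 2*I)*(z - 2*I), so z = 2*I is a simple zero of Q and P is analytic there; z = 2*I is therefore a simple pole and
  Res(f, z₀) = P(z₀)/Q'(z₀).

Q'(z) = 2*z, so Q'(2*I) = 4*I.
P(2*I) = exp(-2*I).

Res(f, 2*I) = (exp(-2*I))/(4*I) = -I*exp(-2*I)/4

Final answer: -I*exp(-2*I)/4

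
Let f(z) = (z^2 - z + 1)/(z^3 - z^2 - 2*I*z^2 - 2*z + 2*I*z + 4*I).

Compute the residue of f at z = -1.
Write f(z) = P(z)/Q(z) with P(z) = z^2 - z + 1 and Q(z) = z^3 - z^2 - 2*I*z^2 - 2*z + 2*I*z + 4*I.
The denominator factors as Q(z) = (z - 2*I)*(z + 1)*(z - 2), so z = -1 is a simple zero of Q and P is analytic there; z = -1 is therefore a simple pole and
  Res(f, z₀) = P(z₀)/Q'(z₀).

Q'(z) = 3*z^2 - 2*z - 4*I*z - 2 + 2*I, so Q'(-1) = 3 + 6*I.
P(-1) = 3.

Res(f, -1) = (3)/(3 + 6*I) = 1/5 - 2*I/5

Final answer: 1/5 - 2*I/5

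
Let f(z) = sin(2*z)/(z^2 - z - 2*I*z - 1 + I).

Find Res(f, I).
Write f(z) = P(z)/Q(z) with P(z) = sin(2*z) and Q(z) = z^2 - z - 2*I*z - 1 + I.
The denominator factors as Q(z) = (z - 1 - I)*(z - I), so z = I is a simple zero of Q and P is analytic there; z = I is therefore a simple pole and
  Res(f, z₀) = P(z₀)/Q'(z₀).

Q'(z) = 2*z - 1 - 2*I, so Q'(I) = -1.
P(I) = I*sinh(2).

Res(f, I) = (I*sinh(2))/(-1) = -I*sinh(2)

Final answer: -I*sinh(2)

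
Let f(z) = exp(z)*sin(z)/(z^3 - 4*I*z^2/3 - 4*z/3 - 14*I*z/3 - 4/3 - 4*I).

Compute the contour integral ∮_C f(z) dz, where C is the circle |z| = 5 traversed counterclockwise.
pi*(81/212 - 45*I/212)*exp(-1 + I/3)*sin(1 - I/3) + pi*(-1/4 + I/4)*exp(-1 - I)*sin(1 + I) + pi*(7/53 + 2*I/53)*exp(2 + 2*I)*sin(2 + 2*I)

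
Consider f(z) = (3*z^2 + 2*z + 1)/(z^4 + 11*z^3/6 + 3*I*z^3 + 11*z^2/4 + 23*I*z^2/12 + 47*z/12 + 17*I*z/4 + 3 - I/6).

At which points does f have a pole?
The singularities of f are the zeros of the denominator. Factoring,
  z^4 + 11*z^3/6 + 3*I*z^3 + 11*z^2/4 + 23*I*z^2/12 + 47*z/12 + 17*I*z/4 + 3 - I/6 = (z + 1 + 3*I)*(z + 1/2 + 3*I/2)*(z - I)*(z + 1/3 - I/2)
so the candidates are z = -1 - 3*I, z = -1/2 - 3*I/2, z = I, z = -1/3 + I/2.

Check the numerator P(z) = 3*z^2 + 2*z + 1 at each one:
  P(-1 - 3*I) = -25 + 12*I ≠ 0, so z = -1 - 3*I is a (simple) pole.
  P(-1/2 - 3*I/2) = -6 + 3*I/2 ≠ 0, so z = -1/2 - 3*I/2 is a (simple) pole.
  P(I) = -2 + 2*I ≠ 0, so z = I is a (simple) pole.
  P(-1/3 + I/2) = -1/12 ≠ 0, so z = -1/3 + I/2 is a (simple) pole.

Poles of f: {-1 - 3*I, -1/2 - 3*I/2, -1/3 + I/2, I}

Final answer: {-1 - 3*I, -1/2 - 3*I/2, -1/3 + I/2, I}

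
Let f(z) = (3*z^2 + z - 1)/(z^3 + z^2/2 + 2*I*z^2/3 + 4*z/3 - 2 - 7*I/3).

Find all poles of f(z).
The singularities of f are the zeros of the denominator. Factoring,
  z^3 + z^2/2 + 2*I*z^2/3 + 4*z/3 - 2 - 7*I/3 = (z + 1 - I)*(z - 1 - I/3)*(z + 1/2 + 2*I)
so the candidates are z = -1 + I, z = 1 + I/3, z = -1/2 - 2*I.

Check the numerator P(z) = 3*z^2 + z - 1 at each one:
  P(-1 + I) = -2 - 5*I ≠ 0, so z = -1 + I is a (simple) pole.
  P(1 + I/3) = 8/3 + 7*I/3 ≠ 0, so z = 1 + I/3 is a (simple) pole.
  P(-1/2 - 2*I) = -51/4 + 4*I ≠ 0, so z = -1/2 - 2*I is a (simple) pole.

Poles of f: {-1 + I, -1/2 - 2*I, 1 + I/3}

Final answer: {-1 + I, -1/2 - 2*I, 1 + I/3}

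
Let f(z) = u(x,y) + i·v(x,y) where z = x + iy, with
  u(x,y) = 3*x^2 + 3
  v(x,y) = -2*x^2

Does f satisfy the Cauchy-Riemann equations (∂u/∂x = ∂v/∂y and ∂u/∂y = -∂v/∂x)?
∂u/∂x = 6*x
∂v/∂y = 0
∂u/∂y = 0
∂v/∂x = -4*x
∂u/∂x ≠ ∂v/∂y and ∂u/∂y ≠ -∂v/∂x; the Cauchy-Riemann equations are not satisfied, so f is not analytic.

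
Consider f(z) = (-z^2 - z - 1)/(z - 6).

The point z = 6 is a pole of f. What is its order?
1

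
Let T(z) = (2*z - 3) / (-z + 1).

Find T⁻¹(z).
Set w = T(z) = (2*z - 3) / (-z + 1) and solve for z:
  w*(-z + 1) = 2*z - 3
  w + z*(-w - 2) + 3 = 0
  z*(-w - 2) = -w - 3
  z = (w + 3)/(w + 2)
Renaming the variable, T⁻¹(z) = (z + 3)/(z + 2).
(Check: ad - bc = -1 ≠ 0, so T is invertible.)

Final answer: (z + 3)/(z + 2)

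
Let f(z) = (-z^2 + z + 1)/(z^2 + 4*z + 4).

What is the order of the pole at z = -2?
Factor the denominator:
  z^2 + 4*z + 4 = (z + 2)^2

The numerator P(z) = -z^2 + z + 1 has P(-2) = -5 ≠ 0, so no factor of (z + 2) cancels.
Near z = -2 we can therefore write f(z) = g(z)/(z + 2)^2 with g analytic at -2 and g(-2) ≠ 0 (g is just the numerator).

Hence z = -2 is a pole of order 2.

Final answer: 2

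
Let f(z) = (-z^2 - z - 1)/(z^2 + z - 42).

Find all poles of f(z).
The singularities of f are the zeros of the denominator. Factoring,
  z^2 + z - 42 = (z + 7)*(z - 6)
so the candidates are z = -7, z = 6.

Check the numerator P(z) = -z^2 - z - 1 at each one:
  P(-7) = -43 ≠ 0, so z = -7 is a (simple) pole.
  P(6) = -43 ≠ 0, so z = 6 is a (simple) pole.

Poles of f: {-7, 6}

Final answer: {-7, 6}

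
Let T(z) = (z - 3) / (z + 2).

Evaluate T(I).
-1 + I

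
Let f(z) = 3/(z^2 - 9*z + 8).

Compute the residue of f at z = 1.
Write f(z) = P(z)/Q(z) with P(z) = 3 and Q(z) = z^2 - 9*z + 8.
The denominator factors as Q(z) = (z - 8)*(z - 1), so z = 1 is a simple zero of Q and P is analytic there; z = 1 is therefore a simple pole and
  Res(f, z₀) = P(z₀)/Q'(z₀).

Q'(z) = 2*z - 9, so Q'(1) = -7.
P(1) = 3.

Res(f, 1) = (3)/(-7) = -3/7

Final answer: -3/7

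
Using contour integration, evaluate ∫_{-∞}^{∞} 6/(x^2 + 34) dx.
Let f(z) = 6/(z^2 + 34). The denominator has no real zeros and deg Q - deg P = 2 ≥ 2, so the integral of f over the upper semicircle |z| = R tends to 0 as R → ∞. Closing the contour in the upper half-plane,
  ∫_{-∞}^{∞} f(x) dx = 2πi · Σ Res(f, z_k)  over the poles with Im z_k > 0.

Zeros of the denominator: z^2 + 34 = 0 gives z = ±sqrt(34)*I.
Upper half-plane: z = sqrt(34)*I (simple).

Each pole is a simple zero of Q(z) = z^2 + 34, so Res(f, z₀) = P(z₀)/Q'(z₀) with P(z) = 6, Q'(z) = 2*z:
  Res(f, sqrt(34)*I) = (6)/(2*sqrt(34)*I) = -3*sqrt(34)*I/34

∫_{-∞}^{∞} f(x) dx = 2πi · (-3*sqrt(34)*I/34) = 3*sqrt(34)*pi/17

Final answer: 3*sqrt(34)*pi/17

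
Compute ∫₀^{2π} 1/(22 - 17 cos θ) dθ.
Call the integral J. The integrand is 2π-periodic and we integrate over a full period, so shifting θ does not change the value (θ → θ + π flips the sign of the trig term). Hence
  J = ∫₀^{2π} dθ/(22 + 17 cos θ).
Put z = e^{iθ}: then cos θ = (z + 1/z)/2, dθ = dz/(iz), and z runs once counterclockwise around |z| = 1:
  J = ∮_{|z|=1} 1/(22 + 17*(z + 1/z)/2) · dz/(iz) = (2/i) ∮_{|z|=1} dz/(17*z^2 + 44*z + 17).
The roots of 17*z^2 + 44*z + 17 are z = (-22 ± sqrt(22^2 - 17^2))/17, with sqrt(195) = sqrt(195); their product is 1, so only z₊ = -22/17 + sqrt(195)/17 lies inside the unit circle (z₋ = -22/17 - sqrt(195)/17 lies outside).
z₊ is a simple zero of q(z) = 17*z^2 + 44*z + 17, so Res(1/q, z₊) = 1/q'(z₊) with q'(z) = 34*z + 44; and q'(z₊) = 17*(z₊ - z₋) = 2*sqrt(195).
Therefore J = (2/i) · 2πi · 1/(2*sqrt(195)) = 2*pi/(sqrt(195)) = 2*sqrt(195)*pi/195

Final answer: 2*sqrt(195)*pi/195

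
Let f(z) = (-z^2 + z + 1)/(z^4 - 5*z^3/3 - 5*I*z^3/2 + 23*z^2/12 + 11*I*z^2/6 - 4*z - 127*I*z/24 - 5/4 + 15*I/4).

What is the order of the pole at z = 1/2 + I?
Factor the denominator:
  z^4 - 5*z^3/3 - 5*I*z^3/2 + 23*z^2/12 + 11*I*z^2/6 - 4*z - 127*I*z/24 - 5/4 + 15*I/4 = (z - 1/2 - I)^2*(z + 3*I/2)*(z - 2/3 - 2*I)

The numerator P(z) = -z^2 + z + 1 has P(1/2 + I) = 9/4 ≠ 0, so no factor of (z - 1/2 - I) cancels.
Near z = 1/2 + I we can therefore write f(z) = g(z)/(z - 1/2 - I)^2 with g analytic at 1/2 + I and g(1/2 + I) ≠ 0 (g is the numerator divided by the remaining denominator factors).

Hence z = 1/2 + I is a pole of order 2.

Final answer: 2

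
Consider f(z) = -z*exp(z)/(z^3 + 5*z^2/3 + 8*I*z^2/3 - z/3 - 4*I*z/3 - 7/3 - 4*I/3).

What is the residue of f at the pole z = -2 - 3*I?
(15/116 - 23*I/116)*exp(-2 - 3*I)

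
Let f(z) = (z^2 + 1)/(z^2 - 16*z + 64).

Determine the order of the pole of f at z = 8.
Factor the denominator:
  z^2 - 16*z + 64 = (z - 8)^2

The numerator P(z) = z^2 + 1 has P(8) = 65 ≠ 0, so no factor of (z - 8) cancels.
Near z = 8 we can therefore write f(z) = g(z)/(z - 8)^2 with g analytic at 8 and g(8) ≠ 0 (g is just the numerator).

Hence z = 8 is a pole of order 2.

Final answer: 2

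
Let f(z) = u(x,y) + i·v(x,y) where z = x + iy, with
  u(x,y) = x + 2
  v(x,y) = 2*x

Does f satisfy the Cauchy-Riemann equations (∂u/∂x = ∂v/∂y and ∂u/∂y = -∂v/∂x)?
∂u/∂x = 1
∂v/∂y = 0
∂u/∂y = 0
∂v/∂x = 2
∂u/∂x ≠ ∂v/∂y and ∂u/∂y ≠ -∂v/∂x; the Cauchy-Riemann equations are not satisfied, so f is not analytic.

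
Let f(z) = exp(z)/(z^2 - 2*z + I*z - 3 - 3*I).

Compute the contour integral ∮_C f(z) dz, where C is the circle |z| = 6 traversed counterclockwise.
By the residue theorem, ∮_C f(z) dz = 2πi · (sum of the residues of f at the poles inside |z| = 6).

The denominator factors as (z - 3)*(z + 1 + I), so the singularities of f are simple poles at z = 3, z = -1 - I.
  |3|² = 9 < 36 = 6², so this pole is inside the contour.
  |-1 - I|² = 2 < 36 = 6², so this pole is inside the contour.

With P(z) = exp(z) and Q(z) = z^2 - 2*z + I*z - 3 - 3*I, each pole is simple, so Res(f, z₀) = P(z₀)/Q'(z₀) with Q'(z) = 2*z - 2 + I.
  Res(f, 3) = P(3)/Q'(3) = (exp(3))/(4 + I) = (4/17 - I/17)*exp(3)
  Res(f, -1 - I) = P(-1 - I)/Q'(-1 - I) = (exp(-1 - I))/(-4 - I) = (-4/17 + I/17)*exp(-1 - I)

Sum of residues inside C: (4/17 - I/17)*exp(3) + (-4/17 + I/17)*exp(-1 - I)
∮_C f(z) dz = 2πi · ((4/17 - I/17)*exp(3) + (-4/17 + I/17)*exp(-1 - I)) = pi*(-2/17 - 8*I/17)*exp(-1 - I) + pi*(2/17 + 8*I/17)*exp(3)

Final answer: pi*(-2/17 - 8*I/17)*exp(-1 - I) + pi*(2/17 + 8*I/17)*exp(3)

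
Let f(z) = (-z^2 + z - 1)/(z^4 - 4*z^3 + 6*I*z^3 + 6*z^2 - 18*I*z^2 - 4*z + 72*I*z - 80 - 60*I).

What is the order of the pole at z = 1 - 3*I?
3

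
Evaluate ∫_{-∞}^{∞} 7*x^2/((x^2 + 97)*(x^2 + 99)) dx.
7*pi*(-sqrt(97) + 3*sqrt(11))/2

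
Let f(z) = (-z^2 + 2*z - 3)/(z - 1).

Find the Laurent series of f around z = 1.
-2/(z - 1) - (z - 1)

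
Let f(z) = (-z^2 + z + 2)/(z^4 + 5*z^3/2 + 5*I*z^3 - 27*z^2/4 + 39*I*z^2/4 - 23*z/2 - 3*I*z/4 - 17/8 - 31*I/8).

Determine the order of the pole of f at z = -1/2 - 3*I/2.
Factor the denominator:
  z^4 + 5*z^3/2 + 5*I*z^3 - 27*z^2/4 + 39*I*z^2/4 - 23*z/2 - 3*I*z/4 - 17/8 - 31*I/8 = (z + 1/2 + 3*I/2)^3*(z + 1 + I/2)

The numerator P(z) = -z^2 + z + 2 has P(-1/2 - 3*I/2) = 7/2 - 3*I ≠ 0, so no factor of (z + 1/2 + 3*I/2) cancels.
Near z = -1/2 - 3*I/2 we can therefore write f(z) = g(z)/(z + 1/2 + 3*I/2)^3 with g analytic at -1/2 - 3*I/2 and g(-1/2 - 3*I/2) ≠ 0 (g is the numerator divided by the remaining denominator factors).

Hence z = -1/2 - 3*I/2 is a pole of order 3.

Final answer: 3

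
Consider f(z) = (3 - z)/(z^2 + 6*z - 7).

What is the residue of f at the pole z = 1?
Write f(z) = P(z)/Q(z) with P(z) = 3 - z and Q(z) = z^2 + 6*z - 7.
The denominator factors as Q(z) = (z + 7)*(z - 1), so z = 1 is a simple zero of Q and P is analytic there; z = 1 is therefore a simple pole and
  Res(f, z₀) = P(z₀)/Q'(z₀).

Q'(z) = 2*z + 6, so Q'(1) = 8.
P(1) = 2.

Res(f, 1) = (2)/(8) = 1/4

Final answer: 1/4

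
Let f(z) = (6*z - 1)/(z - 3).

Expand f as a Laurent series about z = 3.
17/(z - 3) + 6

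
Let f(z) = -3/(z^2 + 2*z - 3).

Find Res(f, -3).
Write f(z) = P(z)/Q(z) with P(z) = -3 and Q(z) = z^2 + 2*z - 3.
The denominator factors as Q(z) = (z - 1)*(z + 3), so z = -3 is a simple zero of Q and P is analytic there; z = -3 is therefore a simple pole and
  Res(f, z₀) = P(z₀)/Q'(z₀).

Q'(z) = 2*z + 2, so Q'(-3) = -4.
P(-3) = -3.

Res(f, -3) = (-3)/(-4) = 3/4

Final answer: 3/4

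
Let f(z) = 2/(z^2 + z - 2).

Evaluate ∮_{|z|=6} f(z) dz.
By the residue theorem, ∮_C f(z) dz = 2πi · (sum of the residues of f at the poles inside |z| = 6).

The denominator factors as (z + 2)*(z - 1), so the singularities of f are simple poles at z = -2, z = 1.
  |-2|² = 4 < 36 = 6², so this pole is inside the contour.
  |1|² = 1 < 36 = 6², so this pole is inside the contour.

With P(z) = 2 and Q(z) = z^2 + z - 2, each pole is simple, so Res(f, z₀) = P(z₀)/Q'(z₀) with Q'(z) = 2*z + 1.
  Res(f, -2) = P(-2)/Q'(-2) = (2)/(-3) = -2/3
  Res(f, 1) = P(1)/Q'(1) = (2)/(3) = 2/3

Sum of residues inside C: 0
∮_C f(z) dz = 2πi · (0) = 0

Final answer: 0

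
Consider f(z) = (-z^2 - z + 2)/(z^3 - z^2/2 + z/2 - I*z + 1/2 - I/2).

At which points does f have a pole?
The singularities of f are the zeros of the denominator. Factoring,
  z^3 - z^2/2 + z/2 - I*z + 1/2 - I/2 = (z - 1 - I)*(z + 1/2)*(z + I)
so the candidates are z = 1 + I, z = -1/2, z = -I.

Check the numerator P(z) = -z^2 - z + 2 at each one:
  P(1 + I) = 1 - 3*I ≠ 0, so z = 1 + I is a (simple) pole.
  P(-1/2) = 9/4 ≠ 0, so z = -1/2 is a (simple) pole.
  P(-I) = 3 + I ≠ 0, so z = -I is a (simple) pole.

Poles of f: {-1/2, -I, 1 + I}

Final answer: {-1/2, -I, 1 + I}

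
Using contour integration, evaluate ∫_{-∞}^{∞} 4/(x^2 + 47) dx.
Let f(z) = 4/(z^2 + 47). The denominator has no real zeros and deg Q - deg P = 2 ≥ 2, so the integral of f over the upper semicircle |z| = R tends to 0 as R → ∞. Closing the contour in the upper half-plane,
  ∫_{-∞}^{∞} f(x) dx = 2πi · Σ Res(f, z_k)  over the poles with Im z_k > 0.

Zeros of the denominator: z^2 + 47 = 0 gives z = ±sqrt(47)*I.
Upper half-plane: z = sqrt(47)*I (simple).

Each pole is a simple zero of Q(z) = z^2 + 47, so Res(f, z₀) = P(z₀)/Q'(z₀) with P(z) = 4, Q'(z) = 2*z:
  Res(f, sqrt(47)*I) = (4)/(2*sqrt(47)*I) = -2*sqrt(47)*I/47

∫_{-∞}^{∞} f(x) dx = 2πi · (-2*sqrt(47)*I/47) = 4*sqrt(47)*pi/47

Final answer: 4*sqrt(47)*pi/47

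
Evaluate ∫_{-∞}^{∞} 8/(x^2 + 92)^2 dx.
Let f(z) = 8/(z^2 + 92)^2. The denominator has no real zeros and deg Q - deg P = 4 ≥ 2, so the integral of f over the upper semicircle |z| = R tends to 0 as R → ∞. Closing the contour in the upper half-plane,
  ∫_{-∞}^{∞} f(x) dx = 2πi · Σ Res(f, z_k)  over the poles with Im z_k > 0.

Zeros of the denominator: z^2 + 92 = 0 gives z = ±2*sqrt(23)*I.
Upper half-plane: z = 2*sqrt(23)*I (a pole of order 2).

Write f(z) = g(z)/(z - 2*sqrt(23)*I)^2 with g(z) = 8/(z + 2*sqrt(23)*I)^2. For a double pole, Res(f, z₀) = g'(z₀):
  g'(z) = -16/(z + 2*sqrt(23)*I)^3
  Res(f, 2*sqrt(23)*I) = g'(2*sqrt(23)*I) = -sqrt(23)*I/2116

∫_{-∞}^{∞} f(x) dx = 2πi · (-sqrt(23)*I/2116) = sqrt(23)*pi/1058

Final answer: sqrt(23)*pi/1058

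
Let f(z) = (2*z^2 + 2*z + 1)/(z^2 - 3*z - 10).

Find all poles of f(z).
The singularities of f are the zeros of the denominator. Factoring,
  z^2 - 3*z - 10 = (z - 5)*(z + 2)
so the candidates are z = 5, z = -2.

Check the numerator P(z) = 2*z^2 + 2*z + 1 at each one:
  P(5) = 61 ≠ 0, so z = 5 is a (simple) pole.
  P(-2) = 5 ≠ 0, so z = -2 is a (simple) pole.

Poles of f: {-2, 5}

Final answer: {-2, 5}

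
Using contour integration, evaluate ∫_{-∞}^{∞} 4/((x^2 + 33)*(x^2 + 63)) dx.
Let f(z) = 4/((z^2 + 33)*(z^2 + 63)). The denominator has no real zeros and deg Q - deg P = 4 ≥ 2, so the integral of f over the upper semicircle |z| = R tends to 0 as R → ∞. Closing the contour in the upper half-plane,
  ∫_{-∞}^{∞} f(x) dx = 2πi · Σ Res(f, z_k)  over the poles with Im z_k > 0.

Zeros of the denominator: z^2 + 33 = 0 gives z = ±sqrt(33)*I; z^2 + 63 = 0 gives z = ±3*sqrt(7)*I.
Upper half-plane: z = sqrt(33)*I, z = 3*sqrt(7)*I (simple).

Each pole is a simple zero of Q(z) = z^4 + 96*z^2 + 2079, so Res(f, z₀) = P(z₀)/Q'(z₀) with P(z) = 4, Q'(z) = 4*z^3 + 192*z:
  Res(f, sqrt(33)*I) = (4)/(60*sqrt(33)*I) = -sqrt(33)*I/495
  Res(f, 3*sqrt(7)*I) = (4)/(-180*sqrt(7)*I) = sqrt(7)*I/315

Sum of residues: I*(-sqrt(33)/495 + sqrt(7)/315)
∫_{-∞}^{∞} f(x) dx = 2πi · (I*(-sqrt(33)/495 + sqrt(7)/315)) = 2*pi*(-11*sqrt(7) + 7*sqrt(33))/3465

Final answer: 2*pi*(-11*sqrt(7) + 7*sqrt(33))/3465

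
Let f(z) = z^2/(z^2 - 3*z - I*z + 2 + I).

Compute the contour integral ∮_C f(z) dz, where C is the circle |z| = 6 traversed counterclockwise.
By the residue theorem, ∮_C f(z) dz = 2πi · (sum of the residues of f at the poles inside |z| = 6).

The denominator factors as (z - 2 - I)*(z - 1), so the singularities of f are simple poles at z = 2 + I, z = 1.
  |2 + I|² = 5 < 36 = 6², so this pole is inside the contour.
  |1|² = 1 < 36 = 6², so this pole is inside the contour.

With P(z) = z^2 and Q(z) = z^2 - 3*z - I*z + 2 + I, each pole is simple, so Res(f, z₀) = P(z₀)/Q'(z₀) with Q'(z) = 2*z - 3 - I.
  Res(f, 2 + I) = P(2 + I)/Q'(2 + I) = (3 + 4*I)/(1 + I) = 7/2 + I/2
  Res(f, 1) = P(1)/Q'(1) = (1)/(-1 - I) = -1/2 + I/2

Sum of residues inside C: 3 + I
∮_C f(z) dz = 2πi · (3 + I) = pi*(-2 + 6*I)

Final answer: pi*(-2 + 6*I)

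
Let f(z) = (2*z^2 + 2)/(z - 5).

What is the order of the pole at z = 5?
Factor the denominator:
  z - 5 = (z - 5)

The numerator P(z) = 2*z^2 + 2 has P(5) = 52 ≠ 0, so no factor of (z - 5) cancels.
Near z = 5 we can therefore write f(z) = g(z)/(z - 5) with g analytic at 5 and g(5) ≠ 0 (g is just the numerator).

Hence z = 5 is a pole of order 1.

Final answer: 1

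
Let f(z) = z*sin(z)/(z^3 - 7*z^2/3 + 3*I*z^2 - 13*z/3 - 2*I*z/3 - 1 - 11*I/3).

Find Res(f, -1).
Write f(z) = P(z)/Q(z) with P(z) = z*sin(z) and Q(z) = z^3 - 7*z^2/3 + 3*I*z^2 - 13*z/3 - 2*I*z/3 - 1 - 11*I/3.
The denominator factors as Q(z) = (z - 1/3 + I)*(z + 1)*(z - 3 + 2*I), so z = -1 is a simple zero of Q and P is analytic there; z = -1 is therefore a simple pole and
  Res(f, z₀) = P(z₀)/Q'(z₀).

Q'(z) = 3*z^2 - 14*z/3 + 6*I*z - 13/3 - 2*I/3, so Q'(-1) = 10/3 - 20*I/3.
P(-1) = sin(1).

Res(f, -1) = (sin(1))/(10/3 - 20*I/3) = (3/50 + 3*I/25)*sin(1)

Final answer: (3/50 + 3*I/25)*sin(1)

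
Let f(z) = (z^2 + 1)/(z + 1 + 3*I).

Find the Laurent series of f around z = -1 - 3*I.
Put w = z - (-1 - 3*I), i.e. z = w - 1 - 3*I. The denominator is w, so it suffices to rewrite the numerator in powers of w.

P(z) = z^2 + 1
P(w - 1 - 3*I) = -7 + 6*I + (-2 - 6*I)*w + w^2

Dividing each term by w:
  f = (-7 + 6*I)/w - 2 - 6*I + w

Substituting back w = z + 1 + 3*I:
  f(z) = (-7 + 6*I)/(z + 1 + 3*I) - 2 - 6*I + (z + 1 + 3*I)

The series is finite because the numerator is a polynomial; the negative powers form the principal part, and the coefficient of 1/(z + 1 + 3*I) gives Res(f, -1 - 3*I) = -7 + 6*I.

Final answer: (-7 + 6*I)/(z + 1 + 3*I) - 2 - 6*I + (z + 1 + 3*I)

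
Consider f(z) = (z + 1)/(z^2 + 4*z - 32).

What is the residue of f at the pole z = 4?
Write f(z) = P(z)/Q(z) with P(z) = z + 1 and Q(z) = z^2 + 4*z - 32.
The denominator factors as Q(z) = (z - 4)*(z + 8), so z = 4 is a simple zero of Q and P is analytic there; z = 4 is therefore a simple pole and
  Res(f, z₀) = P(z₀)/Q'(z₀).

Q'(z) = 2*z + 4, so Q'(4) = 12.
P(4) = 5.

Res(f, 4) = (5)/(12) = 5/12

Final answer: 5/12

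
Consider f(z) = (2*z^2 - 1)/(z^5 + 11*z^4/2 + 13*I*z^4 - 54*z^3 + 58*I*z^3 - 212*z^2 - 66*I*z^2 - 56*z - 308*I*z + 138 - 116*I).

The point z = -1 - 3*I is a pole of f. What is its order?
Factor the denominator:
  z^5 + 11*z^4/2 + 13*I*z^4 - 54*z^3 + 58*I*z^3 - 212*z^2 - 66*I*z^2 - 56*z - 308*I*z + 138 - 116*I = (z + 1 + 3*I)^4*(z + 3/2 + I)

The numerator P(z) = 2*z^2 - 1 has P(-1 - 3*I) = -17 + 12*I ≠ 0, so no factor of (z + 1 + 3*I) cancels.
Near z = -1 - 3*I we can therefore write f(z) = g(z)/(z + 1 + 3*I)^4 with g analytic at -1 - 3*I and g(-1 - 3*I) ≠ 0 (g is the numerator divided by the remaining denominator factors).

Hence z = -1 - 3*I is a pole of order 4.

Final answer: 4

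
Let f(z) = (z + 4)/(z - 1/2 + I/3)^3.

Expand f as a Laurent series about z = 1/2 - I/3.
Put w = z - (1/2 - I/3), i.e. z = w + 1/2 - I/3. The denominator is w^3, so it suffices to rewrite the numerator in powers of w.

P(z) = z + 4
P(w + 1/2 - I/3) = 9/2 - I/3 + w

Dividing each term by w^3:
  f = (9/2 - I/3)/w^3 + 1/w^2

Substituting back w = z - 1/2 + I/3:
  f(z) = (9/2 - I/3)/(z - 1/2 + I/3)^3 + 1/(z - 1/2 + I/3)^2

The series is finite because the numerator is a polynomial; the negative powers form the principal part.

Final answer: (9/2 - I/3)/(z - 1/2 + I/3)^3 + 1/(z - 1/2 + I/3)^2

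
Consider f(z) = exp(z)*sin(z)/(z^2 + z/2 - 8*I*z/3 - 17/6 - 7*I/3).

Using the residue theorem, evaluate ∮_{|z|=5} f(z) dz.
By the residue theorem, ∮_C f(z) dz = 2πi · (sum of the residues of f at the poles inside |z| = 5).

The denominator factors as (z + 3/2 - 2*I/3)*(z - 1 - 2*I), so the singularities of f are simple poles at z = -3/2 + 2*I/3, z = 1 + 2*I.
  |-3/2 + 2*I/3|² = 97/36 < 25 = 5², so this pole is inside the contour.
  |1 + 2*I|² = 5 < 25 = 5², so this pole is inside the contour.

With P(z) = exp(z)*sin(z) and Q(z) = z^2 + z/2 - 8*I*z/3 - 17/6 - 7*I/3, each pole is simple, so Res(f, z₀) = P(z₀)/Q'(z₀) with Q'(z) = 2*z + 1/2 - 8*I/3.
  Res(f, -3/2 + 2*I/3) = P(-3/2 + 2*I/3)/Q'(-3/2 + 2*I/3) = (-exp(-3/2 + 2*I/3)*sin(3/2 - 2*I/3))/(-5/2 - 4*I/3) = (90/289 - 48*I/289)*exp(-3/2 + 2*I/3)*sin(3/2 - 2*I/3)
  Res(f, 1 + 2*I) = P(1 + 2*I)/Q'(1 + 2*I) = (exp(1 + 2*I)*sin(1 + 2*I))/(5/2 + 4*I/3) = (90/289 - 48*I/289)*exp(1 + 2*I)*sin(1 + 2*I)

Sum of residues inside C: (90/289 - 48*I/289)*exp(-3/2 + 2*I/3)*sin(3/2 - 2*I/3) + (90/289 - 48*I/289)*exp(1 + 2*I)*sin(1 + 2*I)
∮_C f(z) dz = 2πi · ((90/289 - 48*I/289)*exp(-3/2 + 2*I/3)*sin(3/2 - 2*I/3) + (90/289 - 48*I/289)*exp(1 + 2*I)*sin(1 + 2*I)) = pi*(96/289 + 180*I/289)*exp(1 + 2*I)*sin(1 + 2*I) + pi*(96/289 + 180*I/289)*exp(-3/2 + 2*I/3)*sin(3/2 - 2*I/3)

Final answer: pi*(96/289 + 180*I/289)*exp(1 + 2*I)*sin(1 + 2*I) + pi*(96/289 + 180*I/289)*exp(-3/2 + 2*I/3)*sin(3/2 - 2*I/3)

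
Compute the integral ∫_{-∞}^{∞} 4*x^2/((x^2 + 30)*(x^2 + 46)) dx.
pi*(-sqrt(30) + sqrt(46))/4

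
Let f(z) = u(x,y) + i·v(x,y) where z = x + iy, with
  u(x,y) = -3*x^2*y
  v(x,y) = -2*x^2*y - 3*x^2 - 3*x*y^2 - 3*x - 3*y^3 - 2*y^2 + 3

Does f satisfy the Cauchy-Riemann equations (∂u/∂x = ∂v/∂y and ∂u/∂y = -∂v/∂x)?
∂u/∂x = -6*x*y
∂v/∂y = -2*x^2 - 6*x*y - 9*y^2 - 4*y
∂u/∂y = -3*x^2
∂v/∂x = -4*x*y - 6*x - 3*y^2 - 3
∂u/∂x ≠ ∂v/∂y and ∂u/∂y ≠ -∂v/∂x; the Cauchy-Riemann equations are not satisfied, so f is not analytic.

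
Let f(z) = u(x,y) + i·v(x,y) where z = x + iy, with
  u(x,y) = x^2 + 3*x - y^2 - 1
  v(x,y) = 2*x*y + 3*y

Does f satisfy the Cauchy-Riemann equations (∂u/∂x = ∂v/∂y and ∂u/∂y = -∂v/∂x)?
∂u/∂x = 2*x + 3
∂v/∂y = 2*x + 3
∂u/∂y = -2*y
∂v/∂x = 2*y
∂u/∂x = ∂v/∂y and ∂u/∂y = -∂v/∂x hold identically; f is analytic.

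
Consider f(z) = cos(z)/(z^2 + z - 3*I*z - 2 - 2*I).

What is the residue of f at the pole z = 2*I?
Write f(z) = P(z)/Q(z) with P(z) = cos(z) and Q(z) = z^2 + z - 3*I*z - 2 - 2*I.
The denominator factors as Q(z) = (z - 2*I)*(z + 1 - I), so z = 2*I is a simple zero of Q and P is analytic there; z = 2*I is therefore a simple pole and
  Res(f, z₀) = P(z₀)/Q'(z₀).

Q'(z) = 2*z + 1 - 3*I, so Q'(2*I) = 1 + I.
P(2*I) = cosh(2).

Res(f, 2*I) = (cosh(2))/(1 + I) = (1/2 - I/2)*cosh(2)

Final answer: (1/2 - I/2)*cosh(2)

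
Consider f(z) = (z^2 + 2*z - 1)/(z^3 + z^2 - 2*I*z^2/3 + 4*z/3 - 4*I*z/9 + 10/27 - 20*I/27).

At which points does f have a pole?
The singularities of f are the zeros of the denominator. Factoring,
  z^3 + z^2 - 2*I*z^2/3 + 4*z/3 - 4*I*z/9 + 10/27 - 20*I/27 = (z + 1/3 + I)*(z + 1/3 - I)*(z + 1/3 - 2*I/3)
so the candidates are z = -1/3 - I, z = -1/3 + I, z = -1/3 + 2*I/3.

Check the numerator P(z) = z^2 + 2*z - 1 at each one:
  P(-1/3 - I) = -23/9 - 4*I/3 ≠ 0, so z = -1/3 - I is a (simple) pole.
  P(-1/3 + I) = -23/9 + 4*I/3 ≠ 0, so z = -1/3 + I is a (simple) pole.
  P(-1/3 + 2*I/3) = -2 + 8*I/9 ≠ 0, so z = -1/3 + 2*I/3 is a (simple) pole.

Poles of f: {-1/3 - I, -1/3 + 2*I/3, -1/3 + I}

Final answer: {-1/3 - I, -1/3 + 2*I/3, -1/3 + I}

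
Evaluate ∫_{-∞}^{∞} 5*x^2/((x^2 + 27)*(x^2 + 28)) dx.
Let f(z) = 5*z^2/((z^2 + 27)*(z^2 + 28)). The denominator has no real zeros and deg Q - deg P = 2 ≥ 2, so the integral of f over the upper semicircle |z| = R tends to 0 as R → ∞. Closing the contour in the upper half-plane,
  ∫_{-∞}^{∞} f(x) dx = 2πi · Σ Res(f, z_k)  over the poles with Im z_k > 0.

Zeros of the denominator: z^2 + 28 = 0 gives z = ±2*sqrt(7)*I; z^2 + 27 = 0 gives z = ±3*sqrt(3)*I.
Upper half-plane: z = 3*sqrt(3)*I, z = 2*sqrt(7)*I (simple).

Each pole is a simple zero of Q(z) = z^4 + 55*z^2 + 756, so Res(f, z₀) = P(z₀)/Q'(z₀) with P(z) = 5*z^2, Q'(z) = 4*z^3 + 110*z:
  Res(f, 3*sqrt(3)*I) = (-135)/(6*sqrt(3)*I) = 15*sqrt(3)*I/2
  Res(f, 2*sqrt(7)*I) = (-140)/(-4*sqrt(7)*I) = -5*sqrt(7)*I

Sum of residues: I*(-5*sqrt(7) + 15*sqrt(3)/2)
∫_{-∞}^{∞} f(x) dx = 2πi · (I*(-5*sqrt(7) + 15*sqrt(3)/2)) = 5*pi*(-3*sqrt(3) + 2*sqrt(7))

Final answer: 5*pi*(-3*sqrt(3) + 2*sqrt(7))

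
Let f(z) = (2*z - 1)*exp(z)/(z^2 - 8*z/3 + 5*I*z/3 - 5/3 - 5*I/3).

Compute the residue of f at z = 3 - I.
Write f(z) = P(z)/Q(z) with P(z) = (2*z - 1)*exp(z) and Q(z) = z^2 - 8*z/3 + 5*I*z/3 - 5/3 - 5*I/3.
The denominator factors as Q(z) = (z - 3 + I)*(z + 1/3 + 2*I/3), so z = 3 - I is a simple zero of Q and P is analytic there; z = 3 - I is therefore a simple pole and
  Res(f, z₀) = P(z₀)/Q'(z₀).

Q'(z) = 2*z - 8/3 + 5*I/3, so Q'(3 - I) = 10/3 - I/3.
P(3 - I) = (5 - 2*I)*exp(3 - I).

Res(f, 3 - I) = ((5 - 2*I)*exp(3 - I))/(10/3 - I/3) = (156/101 - 45*I/101)*exp(3 - I)

Final answer: (156/101 - 45*I/101)*exp(3 - I)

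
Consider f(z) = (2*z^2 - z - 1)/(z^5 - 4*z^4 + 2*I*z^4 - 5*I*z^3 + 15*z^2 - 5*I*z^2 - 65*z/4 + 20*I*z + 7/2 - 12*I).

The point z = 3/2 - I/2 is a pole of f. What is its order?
4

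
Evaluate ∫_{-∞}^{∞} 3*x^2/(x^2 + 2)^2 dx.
Let f(z) = 3*z^2/(z^2 + 2)^2. The denominator has no real zeros and deg Q - deg P = 2 ≥ 2, so the integral of f over the upper semicircle |z| = R tends to 0 as R → ∞. Closing the contour in the upper half-plane,
  ∫_{-∞}^{∞} f(x) dx = 2πi · Σ Res(f, z_k)  over the poles with Im z_k > 0.

Zeros of the denominator: z^2 + 2 = 0 gives z = ±sqrt(2)*I.
Upper half-plane: z = sqrt(2)*I (a pole of order 2).

Write f(z) = g(z)/(z - sqrt(2)*I)^2 with g(z) = 3*z^2/(z + sqrt(2)*I)^2. For a double pole, Res(f, z₀) = g'(z₀):
  g'(z) = 6*sqrt(2)*I*z/(z + sqrt(2)*I)^3
  Res(f, sqrt(2)*I) = g'(sqrt(2)*I) = -3*sqrt(2)*I/8

∫_{-∞}^{∞} f(x) dx = 2πi · (-3*sqrt(2)*I/8) = 3*sqrt(2)*pi/4

Final answer: 3*sqrt(2)*pi/4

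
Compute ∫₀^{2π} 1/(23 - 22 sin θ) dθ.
Call the integral J. The integrand is 2π-periodic and we integrate over a full period, so shifting θ does not change the value (θ → θ + π/2 turns sin θ into cos θ; θ → θ + π flips the sign of the trig term). Hence
  J = ∫₀^{2π} dθ/(23 + 22 cos θ).
Put z = e^{iθ}: then cos θ = (z + 1/z)/2, dθ = dz/(iz), and z runs once counterclockwise around |z| = 1:
  J = ∮_{|z|=1} 1/(23 + 22*(z + 1/z)/2) · dz/(iz) = (2/i) ∮_{|z|=1} dz/(22*z^2 + 46*z + 22).
The roots of 22*z^2 + 46*z + 22 are z = (-23 ± sqrt(23^2 - 22^2))/22, with sqrt(45) = 3*sqrt(5); their product is 1, so only z₊ = -23/22 + 3*sqrt(5)/22 lies inside the unit circle (z₋ = -23/22 - 3*sqrt(5)/22 lies outside).
z₊ is a simple zero of q(z) = 22*z^2 + 46*z + 22, so Res(1/q, z₊) = 1/q'(z₊) with q'(z) = 44*z + 46; and q'(z₊) = 22*(z₊ - z₋) = 6*sqrt(5).
Therefore J = (2/i) · 2πi · 1/(6*sqrt(5)) = 2*pi/(3*sqrt(5)) = 2*sqrt(5)*pi/15

Final answer: 2*sqrt(5)*pi/15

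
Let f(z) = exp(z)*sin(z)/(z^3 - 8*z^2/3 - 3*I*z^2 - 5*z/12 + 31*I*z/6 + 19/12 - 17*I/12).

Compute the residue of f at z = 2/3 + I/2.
Write f(z) = P(z)/Q(z) with P(z) = exp(z)*sin(z) and Q(z) = z^3 - 8*z^2/3 - 3*I*z^2 - 5*z/12 + 31*I*z/6 + 19/12 - 17*I/12.
The denominator factors as Q(z) = (z - 1 - I)*(z - 2/3 - I/2)*(z - 1 - 3*I/2), so z = 2/3 + I/2 is a simple zero of Q and P is analytic there; z = 2/3 + I/2 is therefore a simple pole and
  Res(f, z₀) = P(z₀)/Q'(z₀).

Q'(z) = 3*z^2 - 16*z/3 - 6*I*z - 5/12 + 31*I/6, so Q'(2/3 + I/2) = -7/18 + I/2.
P(2/3 + I/2) = exp(2/3 + I/2)*sin(2/3 + I/2).

Res(f, 2/3 + I/2) = (exp(2/3 + I/2)*sin(2/3 + I/2))/(-7/18 + I/2) = (-63/65 - 81*I/65)*exp(2/3 + I/2)*sin(2/3 + I/2)

Final answer: (-63/65 - 81*I/65)*exp(2/3 + I/2)*sin(2/3 + I/2)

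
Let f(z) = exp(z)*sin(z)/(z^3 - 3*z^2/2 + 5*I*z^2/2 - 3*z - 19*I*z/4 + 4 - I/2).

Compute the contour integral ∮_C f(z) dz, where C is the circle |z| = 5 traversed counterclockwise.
By the residue theorem, ∮_C f(z) dz = 2πi · (sum of the residues of f at the poles inside |z| = 5).

The denominator factors as (z - 2)*(z + 1 + 3*I/2)*(z - 1/2 + I), so the singularities of f are simple poles at z = 2, z = -1 - 3*I/2, z = 1/2 - I.
  |2|² = 4 < 25 = 5², so this pole is inside the contour.
  |-1 - 3*I/2|² = 13/4 < 25 = 5², so this pole is inside the contour.
  |1/2 - I|² = 5/4 < 25 = 5², so this pole is inside the contour.

With P(z) = exp(z)*sin(z) and Q(z) = z^3 - 3*z^2/2 + 5*I*z^2/2 - 3*z - 19*I*z/4 + 4 - I/2, each pole is simple, so Res(f, z₀) = P(z₀)/Q'(z₀) with Q'(z) = 3*z^2 - 3*z + 5*I*z - 3 - 19*I/4.
  Res(f, 2) = P(2)/Q'(2) = (exp(2)*sin(2))/(3 + 21*I/4) = (16/195 - 28*I/195)*exp(2)*sin(2)
  Res(f, -1 - 3*I/2) = P(-1 - 3*I/2)/Q'(-1 - 3*I/2) = (-exp(-1 - 3*I/2)*sin(1 + 3*I/2))/(15/4 + 15*I/4) = (-2/15 + 2*I/15)*exp(-1 - 3*I/2)*sin(1 + 3*I/2)
  Res(f, 1/2 - I) = P(1/2 - I)/Q'(1/2 - I) = (exp(1/2 - I)*sin(1/2 - I))/(-7/4 - 9*I/4) = (-14/65 + 18*I/65)*exp(1/2 - I)*sin(1/2 - I)

Sum of residues inside C: (16/195 - 28*I/195)*exp(2)*sin(2) + (-2/15 + 2*I/15)*exp(-1 - 3*I/2)*sin(1 + 3*I/2) + (-14/65 + 18*I/65)*exp(1/2 - I)*sin(1/2 - I)
∮_C f(z) dz = 2πi · ((16/195 - 28*I/195)*exp(2)*sin(2) + (-2/15 + 2*I/15)*exp(-1 - 3*I/2)*sin(1 + 3*I/2) + (-14/65 + 18*I/65)*exp(1/2 - I)*sin(1/2 - I)) = pi*(-4/15 - 4*I/15)*exp(-1 - 3*I/2)*sin(1 + 3*I/2) + pi*(56/195 + 32*I/195)*exp(2)*sin(2) + pi*(-36/65 - 28*I/65)*exp(1/2 - I)*sin(1/2 - I)

Final answer: pi*(-4/15 - 4*I/15)*exp(-1 - 3*I/2)*sin(1 + 3*I/2) + pi*(56/195 + 32*I/195)*exp(2)*sin(2) + pi*(-36/65 - 28*I/65)*exp(1/2 - I)*sin(1/2 - I)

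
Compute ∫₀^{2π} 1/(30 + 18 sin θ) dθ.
pi/12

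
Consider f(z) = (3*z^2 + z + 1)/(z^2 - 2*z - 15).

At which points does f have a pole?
The singularities of f are the zeros of the denominator. Factoring,
  z^2 - 2*z - 15 = (z - 5)*(z + 3)
so the candidates are z = 5, z = -3.

Check the numerator P(z) = 3*z^2 + z + 1 at each one:
  P(5) = 81 ≠ 0, so z = 5 is a (simple) pole.
  P(-3) = 25 ≠ 0, so z = -3 is a (simple) pole.

Poles of f: {-3, 5}

Final answer: {-3, 5}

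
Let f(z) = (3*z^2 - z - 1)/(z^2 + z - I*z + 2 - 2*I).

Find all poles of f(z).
The singularities of f are the zeros of the denominator. Factoring,
  z^2 + z - I*z + 2 - 2*I = (z + 1 + I)*(z - 2*I)
so the candidates are z = -1 - I, z = 2*I.

Check the numerator P(z) = 3*z^2 - z - 1 at each one:
  P(-1 - I) = 7*I ≠ 0, so z = -1 - I is a (simple) pole.
  P(2*I) = -13 - 2*I ≠ 0, so z = 2*I is a (simple) pole.

Poles of f: {-1 - I, 2*I}

Final answer: {-1 - I, 2*I}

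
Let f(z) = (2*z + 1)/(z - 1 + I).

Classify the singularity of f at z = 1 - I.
pole of order 1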